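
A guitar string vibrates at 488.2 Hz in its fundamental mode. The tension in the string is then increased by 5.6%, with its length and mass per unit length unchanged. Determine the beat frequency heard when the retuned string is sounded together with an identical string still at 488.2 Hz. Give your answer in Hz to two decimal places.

For a string, f ∝ √T, so the new frequency is 488.2·√1.056 = 501.6834 Hz.
f_beat = |501.6834 − 488.2| = 13.48 Hz.

13.48 Hz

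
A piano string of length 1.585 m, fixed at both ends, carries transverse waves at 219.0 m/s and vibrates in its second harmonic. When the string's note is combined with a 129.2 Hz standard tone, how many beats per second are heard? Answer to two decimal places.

8.97 Hz

For a string fixed at both ends, f_n = n·v/(2L) = 2·219.0/(2·1.585) = 138.1703 Hz.
f_beat = |138.1703 − 129.2| = 8.97 Hz.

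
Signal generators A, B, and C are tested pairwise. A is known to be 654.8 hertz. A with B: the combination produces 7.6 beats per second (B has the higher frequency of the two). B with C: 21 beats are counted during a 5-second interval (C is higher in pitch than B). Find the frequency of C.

666.6 Hz

B is above A, so f_B = 654.8 + 7.6 = 662.4 Hz.
B–C: Beat frequency = 21/5 = 4.2 Hz.
C is above B, so f_C = 662.4 + 4.2 = 666.6 Hz.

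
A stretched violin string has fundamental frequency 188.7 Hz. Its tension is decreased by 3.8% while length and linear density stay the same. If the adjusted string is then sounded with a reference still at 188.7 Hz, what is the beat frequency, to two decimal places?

For a string, f ∝ √T, so the new frequency is 188.7·√0.962 = 185.0800 Hz.
f_beat = |185.0800 − 188.7| = 3.62 Hz.

3.62 Hz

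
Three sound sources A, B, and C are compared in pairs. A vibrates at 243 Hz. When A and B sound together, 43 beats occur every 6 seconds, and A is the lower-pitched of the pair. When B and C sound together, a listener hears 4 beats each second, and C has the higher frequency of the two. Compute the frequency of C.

254.1667 Hz

A–B: Beat frequency = 43/6 = 7.1667 Hz.
B is above A, so f_B = 243 + 7.1667 = 250.1667 Hz.
C is above B, so f_C = 250.1667 + 4 = 254.1667 Hz.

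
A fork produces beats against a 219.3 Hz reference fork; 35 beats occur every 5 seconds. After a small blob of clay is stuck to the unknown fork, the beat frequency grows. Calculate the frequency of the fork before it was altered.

212.3 Hz

Beat frequency = 35/5 = 7 Hz.
|f − 219.3| = 7, so the fork was at either 212.3 Hz or 226.3 Hz.
Adding mass to a fork lowers its frequency; the adjustment lowers the fork's frequency.
The beat rate rose, so the adjustment moved the fork further from 219.3 Hz — it was already below the reference.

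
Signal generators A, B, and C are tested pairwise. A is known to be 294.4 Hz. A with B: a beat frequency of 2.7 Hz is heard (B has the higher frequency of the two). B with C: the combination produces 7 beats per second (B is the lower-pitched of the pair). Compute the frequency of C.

304.1 Hz

B is above A, so f_B = 294.4 + 2.7 = 297.1 Hz.
C is above B, so f_C = 297.1 + 7 = 304.1 Hz.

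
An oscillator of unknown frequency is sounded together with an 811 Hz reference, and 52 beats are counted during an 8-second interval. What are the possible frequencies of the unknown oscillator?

804.5 Hz or 817.5 Hz

Beat frequency = 52/8 = 6.5 Hz.
|f − 811| = 6.5, so f = 811 ± 6.5.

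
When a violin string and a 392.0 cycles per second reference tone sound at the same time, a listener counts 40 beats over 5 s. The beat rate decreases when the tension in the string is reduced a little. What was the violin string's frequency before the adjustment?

Beat frequency = 40/5 = 8 Hz.
|f − 392.0| = 8, so the violin string was at either 384 Hz or 400 Hz.
Lower tension means lower frequency; the adjustment lowers the violin string's frequency.
The beat rate fell, so the adjustment moved the violin string toward 392.0 Hz — it must have started above the reference.

400 Hz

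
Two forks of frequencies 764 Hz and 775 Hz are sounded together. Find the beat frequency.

The beat frequency equals the magnitude of the frequency difference.
|764 − 775| = 11 Hz.

11 Hz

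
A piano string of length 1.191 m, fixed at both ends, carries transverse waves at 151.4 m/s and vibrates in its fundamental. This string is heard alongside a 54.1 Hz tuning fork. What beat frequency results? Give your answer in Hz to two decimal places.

9.46 Hz

For a string fixed at both ends, f_n = n·v/(2L) = 1·151.4/(2·1.191) = 63.5600 Hz.
f_beat = |63.5600 − 54.1| = 9.46 Hz.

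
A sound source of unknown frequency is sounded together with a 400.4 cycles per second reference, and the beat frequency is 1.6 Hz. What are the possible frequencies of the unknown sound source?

398.8 Hz or 402 Hz

|f − 400.4| = 1.6, so f = 400.4 ± 1.6.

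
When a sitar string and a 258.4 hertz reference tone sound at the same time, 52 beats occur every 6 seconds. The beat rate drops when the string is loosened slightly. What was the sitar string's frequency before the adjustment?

Beat frequency = 52/6 = 8.6667 Hz.
|f − 258.4| = 8.6667, so the sitar string was at either 249.7333 Hz or 267.0667 Hz.
Reducing tension lowers a string's frequency; the adjustment lowers the sitar string's frequency.
The beat rate fell, so the adjustment moved the sitar string toward 258.4 Hz — it must have started above the reference.

267.0667 Hz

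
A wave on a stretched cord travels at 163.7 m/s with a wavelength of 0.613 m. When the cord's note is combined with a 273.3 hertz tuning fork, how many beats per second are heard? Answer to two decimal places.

Source frequency f = v/λ = 163.7/0.613 = 267.0473 Hz.
f_beat = |267.0473 − 273.3| = 6.25 Hz.

6.25 Hz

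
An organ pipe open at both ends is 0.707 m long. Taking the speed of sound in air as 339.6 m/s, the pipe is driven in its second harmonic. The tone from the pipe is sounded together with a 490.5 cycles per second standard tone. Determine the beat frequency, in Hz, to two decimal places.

Open pipe: f_n = n·v/(2L) = 2·339.6/(2·0.707) = 480.3395 Hz.
f_beat = |480.3395 − 490.5| = 10.16 Hz.

10.16 Hz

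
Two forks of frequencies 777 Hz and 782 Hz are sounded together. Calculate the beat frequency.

5 Hz

The beat frequency equals the magnitude of the frequency difference.
|777 − 782| = 5 Hz.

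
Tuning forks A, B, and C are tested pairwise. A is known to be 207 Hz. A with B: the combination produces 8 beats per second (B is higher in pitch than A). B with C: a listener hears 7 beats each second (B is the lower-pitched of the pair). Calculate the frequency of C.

B is above A, so f_B = 207 + 8 = 215 Hz.
C is above B, so f_C = 215 + 7 = 222 Hz.

222 Hz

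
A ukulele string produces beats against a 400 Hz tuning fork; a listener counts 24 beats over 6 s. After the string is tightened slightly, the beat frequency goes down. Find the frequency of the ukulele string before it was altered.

396 Hz

Beat frequency = 24/6 = 4 Hz.
|f − 400| = 4, so the ukulele string was at either 396 Hz or 404 Hz.
Increasing tension raises a string's frequency; the adjustment raises the ukulele string's frequency.
The beat rate fell, so the adjustment moved the ukulele string toward 400 Hz — it must have started below the reference.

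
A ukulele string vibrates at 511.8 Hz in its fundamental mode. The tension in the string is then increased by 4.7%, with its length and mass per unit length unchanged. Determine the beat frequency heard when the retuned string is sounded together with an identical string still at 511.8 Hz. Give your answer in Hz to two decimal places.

11.89 Hz

For a string, f ∝ √T, so the new frequency is 511.8·√1.047 = 523.6892 Hz.
f_beat = |523.6892 − 511.8| = 11.89 Hz.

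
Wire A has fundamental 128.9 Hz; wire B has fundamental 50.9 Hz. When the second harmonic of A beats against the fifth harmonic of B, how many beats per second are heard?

3.3 Hz

Second harmonic of the first: 2·128.9 = 257.8 Hz.
Fifth harmonic of the second: 5·50.9 = 254.5 Hz.
f_beat = |257.8 − 254.5| = 3.3 Hz.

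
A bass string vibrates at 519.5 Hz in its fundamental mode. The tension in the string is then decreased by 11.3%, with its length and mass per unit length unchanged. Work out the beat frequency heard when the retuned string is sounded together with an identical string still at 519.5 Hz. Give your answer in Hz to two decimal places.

For a string, f ∝ √T, so the new frequency is 519.5·√0.887 = 489.2686 Hz.
f_beat = |489.2686 − 519.5| = 30.23 Hz.

30.23 Hz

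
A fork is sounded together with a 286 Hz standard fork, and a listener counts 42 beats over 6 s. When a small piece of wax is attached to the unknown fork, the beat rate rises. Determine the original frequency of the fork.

Beat frequency = 42/6 = 7 Hz.
|f − 286| = 7, so the fork was at either 279 Hz or 293 Hz.
Loading a fork with wax lowers its frequency; the adjustment lowers the fork's frequency.
The beat rate rose, so the adjustment moved the fork further from 286 Hz — it was already below the reference.

279 Hz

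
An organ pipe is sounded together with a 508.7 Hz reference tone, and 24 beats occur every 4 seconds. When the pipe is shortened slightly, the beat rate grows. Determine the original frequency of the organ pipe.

514.7 Hz

Beat frequency = 24/4 = 6 Hz.
|f − 508.7| = 6, so the organ pipe was at either 502.7 Hz or 514.7 Hz.
A shorter pipe has a higher fundamental; the adjustment raises the organ pipe's frequency.
The beat rate rose, so the adjustment moved the organ pipe further from 508.7 Hz — it was already above the reference.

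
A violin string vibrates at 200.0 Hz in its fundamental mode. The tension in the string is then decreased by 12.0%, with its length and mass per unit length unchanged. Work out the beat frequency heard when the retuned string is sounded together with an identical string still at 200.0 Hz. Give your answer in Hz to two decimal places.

For a string, f ∝ √T, so the new frequency is 200.0·√0.880 = 187.6166 Hz.
f_beat = |187.6166 − 200.0| = 12.38 Hz.

12.38 Hz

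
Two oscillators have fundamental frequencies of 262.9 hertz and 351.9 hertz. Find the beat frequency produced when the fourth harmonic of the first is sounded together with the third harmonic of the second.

Fourth harmonic of the first: 4·262.9 = 1051.6 Hz.
Third harmonic of the second: 3·351.9 = 1055.7 Hz.
f_beat = |1051.6 − 1055.7| = 4.1 Hz.

4.1 Hz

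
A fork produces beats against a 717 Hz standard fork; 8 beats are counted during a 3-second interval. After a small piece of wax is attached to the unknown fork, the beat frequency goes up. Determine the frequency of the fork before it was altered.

Beat frequency = 8/3 = 2.6667 Hz.
|f − 717| = 2.6667, so the fork was at either 714.3333 Hz or 719.6667 Hz.
Loading a fork with wax lowers its frequency; the adjustment lowers the fork's frequency.
The beat rate rose, so the adjustment moved the fork further from 717 Hz — it was already below the reference.

714.3333 Hz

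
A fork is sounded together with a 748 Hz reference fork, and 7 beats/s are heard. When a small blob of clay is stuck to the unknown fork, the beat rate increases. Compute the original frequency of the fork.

|f − 748| = 7, so the fork was at either 741 Hz or 755 Hz.
Adding mass to a fork lowers its frequency; the adjustment lowers the fork's frequency.
The beat rate rose, so the adjustment moved the fork further from 748 Hz — it was already below the reference.

741 Hz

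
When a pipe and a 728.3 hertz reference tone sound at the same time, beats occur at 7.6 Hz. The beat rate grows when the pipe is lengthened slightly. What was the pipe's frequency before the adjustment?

720.7 Hz

|f − 728.3| = 7.6, so the pipe was at either 720.7 Hz or 735.9 Hz.
A longer pipe has a lower fundamental; the adjustment lowers the pipe's frequency.
The beat rate rose, so the adjustment moved the pipe further from 728.3 Hz — it was already below the reference.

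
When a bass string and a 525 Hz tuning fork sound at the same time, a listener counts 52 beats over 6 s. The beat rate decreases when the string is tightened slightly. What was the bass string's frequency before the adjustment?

516.3333 Hz

Beat frequency = 52/6 = 8.6667 Hz.
|f − 525| = 8.6667, so the bass string was at either 516.3333 Hz or 533.6667 Hz.
Increasing tension raises a string's frequency; the adjustment raises the bass string's frequency.
The beat rate fell, so the adjustment moved the bass string toward 525 Hz — it must have started below the reference.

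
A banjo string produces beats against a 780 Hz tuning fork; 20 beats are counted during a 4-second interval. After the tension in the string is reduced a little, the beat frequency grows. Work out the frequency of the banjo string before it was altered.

Beat frequency = 20/4 = 5 Hz.
|f − 780| = 5, so the banjo string was at either 775 Hz or 785 Hz.
Lower tension means lower frequency; the adjustment lowers the banjo string's frequency.
The beat rate rose, so the adjustment moved the banjo string further from 780 Hz — it was already below the reference.

775 Hz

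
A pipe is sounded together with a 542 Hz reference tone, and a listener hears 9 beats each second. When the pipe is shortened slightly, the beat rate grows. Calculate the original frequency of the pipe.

|f − 542| = 9, so the pipe was at either 533 Hz or 551 Hz.
A shorter pipe has a higher fundamental; the adjustment raises the pipe's frequency.
The beat rate rose, so the adjustment moved the pipe further from 542 Hz — it was already above the reference.

551 Hz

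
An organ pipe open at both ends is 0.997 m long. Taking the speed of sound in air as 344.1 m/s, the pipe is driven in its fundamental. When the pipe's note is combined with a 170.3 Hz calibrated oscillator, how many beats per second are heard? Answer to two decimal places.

2.27 Hz

Open pipe: f_n = n·v/(2L) = 1·344.1/(2·0.997) = 172.5677 Hz.
f_beat = |172.5677 − 170.3| = 2.27 Hz.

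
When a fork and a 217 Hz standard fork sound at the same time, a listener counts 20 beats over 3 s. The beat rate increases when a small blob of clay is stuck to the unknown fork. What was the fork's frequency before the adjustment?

210.3333 Hz

Beat frequency = 20/3 = 6.6667 Hz.
|f − 217| = 6.6667, so the fork was at either 210.3333 Hz or 223.6667 Hz.
Adding mass to a fork lowers its frequency; the adjustment lowers the fork's frequency.
The beat rate rose, so the adjustment moved the fork further from 217 Hz — it was already below the reference.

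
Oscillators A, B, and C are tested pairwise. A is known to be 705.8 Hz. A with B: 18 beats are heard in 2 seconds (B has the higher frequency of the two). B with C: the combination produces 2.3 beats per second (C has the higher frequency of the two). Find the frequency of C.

A–B: Beat frequency = 18/2 = 9 Hz.
B is above A, so f_B = 705.8 + 9 = 714.8 Hz.
C is above B, so f_C = 714.8 + 2.3 = 717.1 Hz.

717.1 Hz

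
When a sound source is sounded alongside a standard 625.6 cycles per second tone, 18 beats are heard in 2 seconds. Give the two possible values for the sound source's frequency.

Beat frequency = 18/2 = 9 Hz.
|f − 625.6| = 9, so f = 625.6 ± 9.

616.6 Hz or 634.6 Hz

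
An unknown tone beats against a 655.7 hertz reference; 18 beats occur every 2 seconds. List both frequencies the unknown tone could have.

646.7 Hz or 664.7 Hz

Beat frequency = 18/2 = 9 Hz.
|f − 655.7| = 9, so f = 655.7 ± 9.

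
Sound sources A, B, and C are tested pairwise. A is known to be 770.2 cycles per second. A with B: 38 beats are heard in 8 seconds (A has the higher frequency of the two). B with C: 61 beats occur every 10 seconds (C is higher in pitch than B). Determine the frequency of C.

771.55 Hz

A–B: Beat frequency = 38/8 = 4.75 Hz.
B is below A, so f_B = 770.2 − 4.75 = 765.45 Hz.
B–C: Beat frequency = 61/10 = 6.1 Hz.
C is above B, so f_C = 765.45 + 6.1 = 771.55 Hz.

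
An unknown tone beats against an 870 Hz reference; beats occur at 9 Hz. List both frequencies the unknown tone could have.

861 Hz or 879 Hz

|f − 870| = 9, so f = 870 ± 9.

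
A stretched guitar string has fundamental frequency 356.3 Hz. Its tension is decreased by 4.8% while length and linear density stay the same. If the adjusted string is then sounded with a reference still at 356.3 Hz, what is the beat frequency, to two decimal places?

For a string, f ∝ √T, so the new frequency is 356.3·√0.952 = 347.6436 Hz.
f_beat = |347.6436 − 356.3| = 8.66 Hz.

8.66 Hz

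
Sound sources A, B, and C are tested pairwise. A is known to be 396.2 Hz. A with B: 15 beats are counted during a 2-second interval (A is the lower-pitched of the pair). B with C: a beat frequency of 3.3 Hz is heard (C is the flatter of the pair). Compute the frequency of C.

A–B: Beat frequency = 15/2 = 7.5 Hz.
B is above A, so f_B = 396.2 + 7.5 = 403.7 Hz.
C is below B, so f_C = 403.7 − 3.3 = 400.4 Hz.

400.4 Hz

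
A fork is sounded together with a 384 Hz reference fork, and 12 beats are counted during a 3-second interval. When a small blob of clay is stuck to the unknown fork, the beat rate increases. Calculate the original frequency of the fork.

380 Hz

Beat frequency = 12/3 = 4 Hz.
|f − 384| = 4, so the fork was at either 380 Hz or 388 Hz.
Adding mass to a fork lowers its frequency; the adjustment lowers the fork's frequency.
The beat rate rose, so the adjustment moved the fork further from 384 Hz — it was already below the reference.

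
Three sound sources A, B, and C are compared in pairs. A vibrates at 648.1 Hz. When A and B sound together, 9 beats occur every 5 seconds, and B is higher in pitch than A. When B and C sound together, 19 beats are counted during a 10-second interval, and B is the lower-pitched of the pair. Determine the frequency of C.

A–B: Beat frequency = 9/5 = 1.8 Hz.
B is above A, so f_B = 648.1 + 1.8 = 649.9 Hz.
B–C: Beat frequency = 19/10 = 1.9 Hz.
C is above B, so f_C = 649.9 + 1.9 = 651.8 Hz.

651.8 Hz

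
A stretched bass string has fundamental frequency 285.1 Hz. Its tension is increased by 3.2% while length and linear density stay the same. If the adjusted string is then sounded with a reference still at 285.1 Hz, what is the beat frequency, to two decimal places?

4.53 Hz

For a string, f ∝ √T, so the new frequency is 285.1·√1.032 = 289.6257 Hz.
f_beat = |289.6257 − 285.1| = 4.53 Hz.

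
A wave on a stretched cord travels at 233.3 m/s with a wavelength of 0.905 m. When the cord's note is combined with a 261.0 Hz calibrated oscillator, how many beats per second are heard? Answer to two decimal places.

Source frequency f = v/λ = 233.3/0.905 = 257.7901 Hz.
f_beat = |257.7901 − 261.0| = 3.21 Hz.

3.21 Hz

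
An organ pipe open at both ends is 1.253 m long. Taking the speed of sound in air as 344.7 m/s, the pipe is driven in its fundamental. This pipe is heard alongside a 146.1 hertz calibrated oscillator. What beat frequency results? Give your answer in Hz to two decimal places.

8.55 Hz

Open pipe: f_n = n·v/(2L) = 1·344.7/(2·1.253) = 137.5499 Hz.
f_beat = |137.5499 − 146.1| = 8.55 Hz.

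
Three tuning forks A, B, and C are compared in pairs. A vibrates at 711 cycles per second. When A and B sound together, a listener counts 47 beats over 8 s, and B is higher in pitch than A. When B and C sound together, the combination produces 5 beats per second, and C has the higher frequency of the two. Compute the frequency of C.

721.875 Hz

A–B: Beat frequency = 47/8 = 5.875 Hz.
B is above A, so f_B = 711 + 5.875 = 716.875 Hz.
C is above B, so f_C = 716.875 + 5 = 721.875 Hz.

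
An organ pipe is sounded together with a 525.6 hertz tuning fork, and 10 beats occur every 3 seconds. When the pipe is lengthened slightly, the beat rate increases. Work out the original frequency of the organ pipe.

Beat frequency = 10/3 = 3.3333 Hz.
|f − 525.6| = 3.3333, so the organ pipe was at either 522.2667 Hz or 528.9333 Hz.
A longer pipe has a lower fundamental; the adjustment lowers the organ pipe's frequency.
The beat rate rose, so the adjustment moved the organ pipe further from 525.6 Hz — it was already below the reference.

522.2667 Hz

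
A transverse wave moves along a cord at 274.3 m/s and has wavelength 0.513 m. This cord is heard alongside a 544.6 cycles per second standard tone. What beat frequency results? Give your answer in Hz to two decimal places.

9.90 Hz

Source frequency f = v/λ = 274.3/0.513 = 534.6979 Hz.
f_beat = |534.6979 − 544.6| = 9.90 Hz.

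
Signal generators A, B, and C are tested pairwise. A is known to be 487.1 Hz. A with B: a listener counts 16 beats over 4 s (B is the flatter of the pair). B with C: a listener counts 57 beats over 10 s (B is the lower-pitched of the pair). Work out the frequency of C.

488.8 Hz

A–B: Beat frequency = 16/4 = 4 Hz.
B is below A, so f_B = 487.1 − 4 = 483.1 Hz.
B–C: Beat frequency = 57/10 = 5.7 Hz.
C is above B, so f_C = 483.1 + 5.7 = 488.8 Hz.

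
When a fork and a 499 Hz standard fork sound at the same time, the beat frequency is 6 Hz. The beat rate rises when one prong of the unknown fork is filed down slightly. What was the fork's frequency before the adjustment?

|f − 499| = 6, so the fork was at either 493 Hz or 505 Hz.
Filing a prong removes mass and raises the fork's frequency; the adjustment raises the fork's frequency.
The beat rate rose, so the adjustment moved the fork further from 499 Hz — it was already above the reference.

505 Hz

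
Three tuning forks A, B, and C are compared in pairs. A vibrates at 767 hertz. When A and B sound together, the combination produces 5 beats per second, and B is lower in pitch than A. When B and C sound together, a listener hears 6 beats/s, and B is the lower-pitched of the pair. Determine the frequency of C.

768 Hz

B is below A, so f_B = 767 − 5 = 762 Hz.
C is above B, so f_C = 762 + 6 = 768 Hz.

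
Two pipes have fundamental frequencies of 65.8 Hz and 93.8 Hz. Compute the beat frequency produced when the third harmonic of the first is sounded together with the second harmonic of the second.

9.8 Hz

Third harmonic of the first: 3·65.8 = 197.4 Hz.
Second harmonic of the second: 2·93.8 = 187.6 Hz.
f_beat = |197.4 − 187.6| = 9.8 Hz.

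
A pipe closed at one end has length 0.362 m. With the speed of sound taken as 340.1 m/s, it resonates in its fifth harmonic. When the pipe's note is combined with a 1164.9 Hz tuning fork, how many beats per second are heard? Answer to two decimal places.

Closed pipe (odd harmonics): f_n = n·v/(4L) = 5·340.1/(4·0.362) = 1174.3785 Hz.
f_beat = |1174.3785 − 1164.9| = 9.48 Hz.

9.48 Hz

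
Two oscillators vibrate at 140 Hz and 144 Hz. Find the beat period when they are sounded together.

f_beat = |140 − 144| = 4 Hz.
Beat period T = 1 / f_beat = 1 / 4 s.

0.250 s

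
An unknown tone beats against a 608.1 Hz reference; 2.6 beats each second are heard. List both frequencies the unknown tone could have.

605.5 Hz or 610.7 Hz

|f − 608.1| = 2.6, so f = 608.1 ± 2.6.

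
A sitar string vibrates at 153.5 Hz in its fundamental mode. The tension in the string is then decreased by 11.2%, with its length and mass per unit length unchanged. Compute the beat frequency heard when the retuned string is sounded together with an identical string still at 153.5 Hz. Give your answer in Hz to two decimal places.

8.85 Hz

For a string, f ∝ √T, so the new frequency is 153.5·√0.888 = 144.6488 Hz.
f_beat = |144.6488 − 153.5| = 8.85 Hz.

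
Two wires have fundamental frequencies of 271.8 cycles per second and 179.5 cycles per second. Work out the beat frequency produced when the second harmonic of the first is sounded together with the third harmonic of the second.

Second harmonic of the first: 2·271.8 = 543.6 Hz.
Third harmonic of the second: 3·179.5 = 538.5 Hz.
f_beat = |543.6 − 538.5| = 5.1 Hz.

5.1 Hz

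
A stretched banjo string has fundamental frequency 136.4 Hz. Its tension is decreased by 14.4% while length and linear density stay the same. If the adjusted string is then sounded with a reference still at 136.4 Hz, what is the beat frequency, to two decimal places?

10.20 Hz

For a string, f ∝ √T, so the new frequency is 136.4·√0.856 = 126.1976 Hz.
f_beat = |126.1976 − 136.4| = 10.20 Hz.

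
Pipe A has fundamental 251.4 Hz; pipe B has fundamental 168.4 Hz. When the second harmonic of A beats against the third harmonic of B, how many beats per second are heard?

Second harmonic of the first: 2·251.4 = 502.8 Hz.
Third harmonic of the second: 3·168.4 = 505.2 Hz.
f_beat = |502.8 − 505.2| = 2.4 Hz.

2.4 Hz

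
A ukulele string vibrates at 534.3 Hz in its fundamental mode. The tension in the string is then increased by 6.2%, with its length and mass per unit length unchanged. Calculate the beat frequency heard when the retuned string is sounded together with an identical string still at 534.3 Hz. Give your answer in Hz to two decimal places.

For a string, f ∝ √T, so the new frequency is 534.3·√1.062 = 550.6142 Hz.
f_beat = |550.6142 − 534.3| = 16.31 Hz.

16.31 Hz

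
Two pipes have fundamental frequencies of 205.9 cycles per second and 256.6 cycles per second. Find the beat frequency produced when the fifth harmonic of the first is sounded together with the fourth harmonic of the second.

3.1 Hz

Fifth harmonic of the first: 5·205.9 = 1029.5 Hz.
Fourth harmonic of the second: 4·256.6 = 1026.4 Hz.
f_beat = |1029.5 − 1026.4| = 3.1 Hz.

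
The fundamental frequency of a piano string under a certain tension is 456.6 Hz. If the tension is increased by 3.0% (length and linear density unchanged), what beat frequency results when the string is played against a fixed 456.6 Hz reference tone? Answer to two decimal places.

For a string, f ∝ √T, so the new frequency is 456.6·√1.030 = 463.3984 Hz.
f_beat = |463.3984 − 456.6| = 6.80 Hz.

6.80 Hz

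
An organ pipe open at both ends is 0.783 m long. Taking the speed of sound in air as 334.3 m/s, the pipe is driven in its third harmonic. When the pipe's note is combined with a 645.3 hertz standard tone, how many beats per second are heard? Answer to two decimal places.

4.88 Hz

Open pipe: f_n = n·v/(2L) = 3·334.3/(2·0.783) = 640.4215 Hz.
f_beat = |640.4215 − 645.3| = 4.88 Hz.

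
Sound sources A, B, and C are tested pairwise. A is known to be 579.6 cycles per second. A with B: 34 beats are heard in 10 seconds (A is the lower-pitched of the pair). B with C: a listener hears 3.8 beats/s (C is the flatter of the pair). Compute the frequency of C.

A–B: Beat frequency = 34/10 = 3.4 Hz.
B is above A, so f_B = 579.6 + 3.4 = 583 Hz.
C is below B, so f_C = 583 − 3.8 = 579.2 Hz.

579.2 Hz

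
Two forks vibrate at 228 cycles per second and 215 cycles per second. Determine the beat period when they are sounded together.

0.077 s

f_beat = |228 − 215| = 13 Hz.
Beat period T = 1 / f_beat = 1 / 13 s.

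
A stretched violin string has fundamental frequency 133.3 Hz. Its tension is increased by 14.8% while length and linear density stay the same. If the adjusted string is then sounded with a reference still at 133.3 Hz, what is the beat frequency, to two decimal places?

For a string, f ∝ √T, so the new frequency is 133.3·√1.148 = 142.8240 Hz.
f_beat = |142.8240 − 133.3| = 9.52 Hz.

9.52 Hz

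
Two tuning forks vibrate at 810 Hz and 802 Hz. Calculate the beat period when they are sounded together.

0.125 s

f_beat = |810 − 802| = 8 Hz.
Beat period T = 1 / f_beat = 1 / 8 s.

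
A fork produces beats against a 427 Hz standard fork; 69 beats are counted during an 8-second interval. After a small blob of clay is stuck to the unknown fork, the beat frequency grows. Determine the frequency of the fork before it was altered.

418.375 Hz

Beat frequency = 69/8 = 8.625 Hz.
|f − 427| = 8.625, so the fork was at either 418.375 Hz or 435.625 Hz.
Adding mass to a fork lowers its frequency; the adjustment lowers the fork's frequency.
The beat rate rose, so the adjustment moved the fork further from 427 Hz — it was already below the reference.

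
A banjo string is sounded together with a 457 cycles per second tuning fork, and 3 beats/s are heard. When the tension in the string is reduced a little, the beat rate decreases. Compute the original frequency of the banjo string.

460 Hz

|f − 457| = 3, so the banjo string was at either 454 Hz or 460 Hz.
Lower tension means lower frequency; the adjustment lowers the banjo string's frequency.
The beat rate fell, so the adjustment moved the banjo string toward 457 Hz — it must have started above the reference.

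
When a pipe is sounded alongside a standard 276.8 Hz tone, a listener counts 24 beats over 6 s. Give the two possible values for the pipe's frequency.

272.8 Hz or 280.8 Hz

Beat frequency = 24/6 = 4 Hz.
|f − 276.8| = 4, so f = 276.8 ± 4.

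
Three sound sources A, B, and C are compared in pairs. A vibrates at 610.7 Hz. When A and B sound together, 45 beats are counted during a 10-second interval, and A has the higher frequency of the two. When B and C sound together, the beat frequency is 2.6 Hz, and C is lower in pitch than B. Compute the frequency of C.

A–B: Beat frequency = 45/10 = 4.5 Hz.
B is below A, so f_B = 610.7 − 4.5 = 606.2 Hz.
C is below B, so f_C = 606.2 − 2.6 = 603.6 Hz.

603.6 Hz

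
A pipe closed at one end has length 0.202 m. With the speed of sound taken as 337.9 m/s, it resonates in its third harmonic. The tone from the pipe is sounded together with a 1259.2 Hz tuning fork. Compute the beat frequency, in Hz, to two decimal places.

4.62 Hz

Closed pipe (odd harmonics): f_n = n·v/(4L) = 3·337.9/(4·0.202) = 1254.5792 Hz.
f_beat = |1254.5792 − 1259.2| = 4.62 Hz.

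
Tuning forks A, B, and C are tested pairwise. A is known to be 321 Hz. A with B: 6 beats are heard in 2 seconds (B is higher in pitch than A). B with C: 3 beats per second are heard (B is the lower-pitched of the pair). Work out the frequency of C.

A–B: Beat frequency = 6/2 = 3 Hz.
B is above A, so f_B = 321 + 3 = 324 Hz.
C is above B, so f_C = 324 + 3 = 327 Hz.

327 Hz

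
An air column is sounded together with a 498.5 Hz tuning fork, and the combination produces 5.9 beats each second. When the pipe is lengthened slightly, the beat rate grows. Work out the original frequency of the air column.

492.6 Hz

|f − 498.5| = 5.9, so the air column was at either 492.6 Hz or 504.4 Hz.
A longer pipe has a lower fundamental; the adjustment lowers the air column's frequency.
The beat rate rose, so the adjustment moved the air column further from 498.5 Hz — it was already below the reference.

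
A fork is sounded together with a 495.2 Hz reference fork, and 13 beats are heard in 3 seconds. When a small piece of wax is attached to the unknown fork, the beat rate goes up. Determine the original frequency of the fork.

Beat frequency = 13/3 = 4.3333 Hz.
|f − 495.2| = 4.3333, so the fork was at either 490.8667 Hz or 499.5333 Hz.
Loading a fork with wax lowers its frequency; the adjustment lowers the fork's frequency.
The beat rate rose, so the adjustment moved the fork further from 495.2 Hz — it was already below the reference.

490.8667 Hz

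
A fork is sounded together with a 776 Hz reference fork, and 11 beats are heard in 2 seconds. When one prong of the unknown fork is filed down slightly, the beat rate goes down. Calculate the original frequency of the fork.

Beat frequency = 11/2 = 5.5 Hz.
|f − 776| = 5.5, so the fork was at either 770.5 Hz or 781.5 Hz.
Filing a prong removes mass and raises the fork's frequency; the adjustment raises the fork's frequency.
The beat rate fell, so the adjustment moved the fork toward 776 Hz — it must have started below the reference.

770.5 Hz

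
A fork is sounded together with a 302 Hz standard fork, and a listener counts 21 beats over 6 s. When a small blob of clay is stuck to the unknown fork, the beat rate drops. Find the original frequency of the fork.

305.5 Hz

Beat frequency = 21/6 = 3.5 Hz.
|f − 302| = 3.5, so the fork was at either 298.5 Hz or 305.5 Hz.
Adding mass to a fork lowers its frequency; the adjustment lowers the fork's frequency.
The beat rate fell, so the adjustment moved the fork toward 302 Hz — it must have started above the reference.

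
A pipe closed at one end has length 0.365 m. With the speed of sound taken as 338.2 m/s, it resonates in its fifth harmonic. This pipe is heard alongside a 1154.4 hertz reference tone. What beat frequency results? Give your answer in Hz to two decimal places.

3.82 Hz

Closed pipe (odd harmonics): f_n = n·v/(4L) = 5·338.2/(4·0.365) = 1158.2192 Hz.
f_beat = |1158.2192 − 1154.4| = 3.82 Hz.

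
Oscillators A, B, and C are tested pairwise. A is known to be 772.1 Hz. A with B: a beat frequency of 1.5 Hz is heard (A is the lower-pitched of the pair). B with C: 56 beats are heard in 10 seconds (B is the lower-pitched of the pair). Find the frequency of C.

B is above A, so f_B = 772.1 + 1.5 = 773.6 Hz.
B–C: Beat frequency = 56/10 = 5.6 Hz.
C is above B, so f_C = 773.6 + 5.6 = 779.2 Hz.

779.2 Hz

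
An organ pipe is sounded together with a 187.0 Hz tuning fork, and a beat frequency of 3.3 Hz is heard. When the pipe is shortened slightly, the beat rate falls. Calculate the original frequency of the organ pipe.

|f − 187.0| = 3.3, so the organ pipe was at either 183.7 Hz or 190.3 Hz.
A shorter pipe has a higher fundamental; the adjustment raises the organ pipe's frequency.
The beat rate fell, so the adjustment moved the organ pipe toward 187.0 Hz — it must have started below the reference.

183.7 Hz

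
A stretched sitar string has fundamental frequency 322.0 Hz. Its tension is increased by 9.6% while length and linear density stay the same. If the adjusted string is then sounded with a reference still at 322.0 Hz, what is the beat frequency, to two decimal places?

15.10 Hz

For a string, f ∝ √T, so the new frequency is 322.0·√1.096 = 337.1019 Hz.
f_beat = |337.1019 − 322.0| = 15.10 Hz.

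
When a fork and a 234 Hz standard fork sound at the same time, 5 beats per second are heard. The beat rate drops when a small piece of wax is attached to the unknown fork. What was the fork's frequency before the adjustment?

239 Hz

|f − 234| = 5, so the fork was at either 229 Hz or 239 Hz.
Loading a fork with wax lowers its frequency; the adjustment lowers the fork's frequency.
The beat rate fell, so the adjustment moved the fork toward 234 Hz — it must have started above the reference.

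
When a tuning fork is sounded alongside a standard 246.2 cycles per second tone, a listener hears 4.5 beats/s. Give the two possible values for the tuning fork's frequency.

|f − 246.2| = 4.5, so f = 246.2 ± 4.5.

241.7 Hz or 250.7 Hz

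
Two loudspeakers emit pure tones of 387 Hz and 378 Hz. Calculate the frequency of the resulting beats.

f_beat = |f₁ − f₂|.
|387 − 378| = 9 Hz.

9 Hz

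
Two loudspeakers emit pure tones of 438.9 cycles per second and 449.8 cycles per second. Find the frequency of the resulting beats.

10.9 Hz

f_beat = |f₁ − f₂|.
|438.9 − 449.8| = 10.9 Hz.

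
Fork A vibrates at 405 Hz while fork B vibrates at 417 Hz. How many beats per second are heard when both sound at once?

12 Hz

The beat frequency equals the magnitude of the frequency difference.
|405 − 417| = 12 Hz.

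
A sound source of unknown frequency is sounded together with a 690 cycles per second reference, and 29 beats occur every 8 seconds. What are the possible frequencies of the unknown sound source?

686.375 Hz or 693.625 Hz

Beat frequency = 29/8 = 3.625 Hz.
|f − 690| = 3.625, so f = 690 ± 3.625.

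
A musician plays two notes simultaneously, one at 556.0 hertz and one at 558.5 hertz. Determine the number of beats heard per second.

2.5 Hz

The beat frequency equals the magnitude of the frequency difference.
|556.0 − 558.5| = 2.5 Hz.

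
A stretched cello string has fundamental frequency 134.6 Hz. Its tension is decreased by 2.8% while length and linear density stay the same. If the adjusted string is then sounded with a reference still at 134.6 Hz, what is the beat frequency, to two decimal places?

For a string, f ∝ √T, so the new frequency is 134.6·√0.972 = 132.7022 Hz.
f_beat = |132.7022 − 134.6| = 1.90 Hz.

1.90 Hz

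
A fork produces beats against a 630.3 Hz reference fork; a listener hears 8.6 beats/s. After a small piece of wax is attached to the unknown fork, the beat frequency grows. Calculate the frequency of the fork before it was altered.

|f − 630.3| = 8.6, so the fork was at either 621.7 Hz or 638.9 Hz.
Loading a fork with wax lowers its frequency; the adjustment lowers the fork's frequency.
The beat rate rose, so the adjustment moved the fork further from 630.3 Hz — it was already below the reference.

621.7 Hz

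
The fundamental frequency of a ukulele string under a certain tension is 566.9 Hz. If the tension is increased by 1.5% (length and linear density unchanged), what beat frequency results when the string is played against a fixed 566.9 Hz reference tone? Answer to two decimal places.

For a string, f ∝ √T, so the new frequency is 566.9·√1.015 = 571.1359 Hz.
f_beat = |571.1359 − 566.9| = 4.24 Hz.

4.24 Hz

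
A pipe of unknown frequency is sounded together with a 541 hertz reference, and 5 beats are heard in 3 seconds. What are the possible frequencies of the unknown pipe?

Beat frequency = 5/3 = 1.6667 Hz.
|f − 541| = 1.6667, so f = 541 ± 1.6667.

539.3333 Hz or 542.6667 Hz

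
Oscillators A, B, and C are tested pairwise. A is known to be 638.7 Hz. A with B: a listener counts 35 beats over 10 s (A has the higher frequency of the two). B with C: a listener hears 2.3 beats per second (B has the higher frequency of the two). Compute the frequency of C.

632.9 Hz

A–B: Beat frequency = 35/10 = 3.5 Hz.
B is below A, so f_B = 638.7 − 3.5 = 635.2 Hz.
C is below B, so f_C = 635.2 − 2.3 = 632.9 Hz.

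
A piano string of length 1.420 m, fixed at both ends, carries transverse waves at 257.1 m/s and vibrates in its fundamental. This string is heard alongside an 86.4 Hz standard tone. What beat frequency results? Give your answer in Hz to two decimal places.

For a string fixed at both ends, f_n = n·v/(2L) = 1·257.1/(2·1.420) = 90.5282 Hz.
f_beat = |90.5282 − 86.4| = 4.13 Hz.

4.13 Hz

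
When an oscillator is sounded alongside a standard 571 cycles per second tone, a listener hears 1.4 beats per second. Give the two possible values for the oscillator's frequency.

569.6 Hz or 572.4 Hz

|f − 571| = 1.4, so f = 571 ± 1.4.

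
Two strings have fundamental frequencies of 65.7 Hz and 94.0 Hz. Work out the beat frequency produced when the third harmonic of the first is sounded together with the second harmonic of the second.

9.1 Hz

Third harmonic of the first: 3·65.7 = 197.1 Hz.
Second harmonic of the second: 2·94.0 = 188.0 Hz.
f_beat = |197.1 − 188.0| = 9.1 Hz.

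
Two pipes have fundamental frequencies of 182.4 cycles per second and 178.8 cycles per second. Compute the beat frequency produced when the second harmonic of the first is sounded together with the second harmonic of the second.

7.2 Hz

Second harmonic of the first: 2·182.4 = 364.8 Hz.
Second harmonic of the second: 2·178.8 = 357.6 Hz.
f_beat = |364.8 − 357.6| = 7.2 Hz.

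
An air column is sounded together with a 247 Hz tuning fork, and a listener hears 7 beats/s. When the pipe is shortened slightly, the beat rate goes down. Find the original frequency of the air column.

|f − 247| = 7, so the air column was at either 240 Hz or 254 Hz.
A shorter pipe has a higher fundamental; the adjustment raises the air column's frequency.
The beat rate fell, so the adjustment moved the air column toward 247 Hz — it must have started below the reference.

240 Hz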